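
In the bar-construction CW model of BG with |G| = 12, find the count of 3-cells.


In the bar-construction CW model of BG, the n-cells are indexed by
n-tuples [g_1|...|g_n] of non-identity elements of G (degenerate
simplices with some g_i = e do not contribute cells), so there are
(|G| - 1)^n n-cells.
For dim = 3 with |G| = 12:
cells = (12 - 1)^3 = 11^3 = 1331

1331


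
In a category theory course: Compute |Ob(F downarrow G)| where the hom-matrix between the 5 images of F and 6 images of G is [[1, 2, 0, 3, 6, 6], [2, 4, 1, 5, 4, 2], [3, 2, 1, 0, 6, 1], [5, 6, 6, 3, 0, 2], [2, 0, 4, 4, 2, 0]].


Objects of (F downarrow G) are triples (a, b, h: F(a)->G(b)).
The count equals the sum of all entries in the hom-matrix.
sum(row 0) = 18
sum(row 1) = 18
sum(row 2) = 13
sum(row 3) = 22
sum(row 4) = 12
Grand total = 83

83


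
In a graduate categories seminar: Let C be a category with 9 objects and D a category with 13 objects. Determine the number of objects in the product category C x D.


The product category C x D has objects that are pairs (c, d).
Number of pairs = |Ob(C)| * |Ob(D)| = 9 * 13 = 117

117


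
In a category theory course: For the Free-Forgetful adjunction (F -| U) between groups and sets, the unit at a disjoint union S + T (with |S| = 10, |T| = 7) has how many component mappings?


The unit eta_X: X -> U(F(X)) of the Free-Forgetful adjunction
maps each element of X to a generator of F(X). For X = S + T (disjoint
union in Set), |S + T| = |S| + |T|.
Total mappings = 10 + 7 = 17.

17


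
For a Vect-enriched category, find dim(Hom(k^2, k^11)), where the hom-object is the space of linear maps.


In Vect-enriched categories, Hom(k^n, k^m) is the space of m x n matrices.
dim(Hom(k^2, k^11)) = 11 * 2 = 22

22


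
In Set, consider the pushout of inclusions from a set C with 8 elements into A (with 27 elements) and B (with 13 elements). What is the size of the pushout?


The pushout A +_C B identifies the images of C in A and B.
|A +_C B| = |A| + |B| - |C| (for injections).
= 27 + 13 - 8 = 32

32


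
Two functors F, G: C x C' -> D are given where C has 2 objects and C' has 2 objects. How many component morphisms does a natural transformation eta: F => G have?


A natural transformation eta: F => G assigns one component morphism per
object of the domain category.
The domain is the product category C x C', so
|Ob(C x C')| = |Ob(C)| * |Ob(C')| = 2 * 2 = 4.
Therefore eta has 4 component morphisms.

4


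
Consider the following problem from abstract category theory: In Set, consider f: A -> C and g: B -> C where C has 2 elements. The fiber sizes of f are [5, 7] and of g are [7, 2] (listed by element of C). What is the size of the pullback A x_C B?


The pullback A x_C B consists of pairs (a, b) with f(a) = g(b).
For each element c in C, the fiber product has |f^-1(c)| * |g^-1(c)| elements.
Summing over C: 5 * 7 + 7 * 2
= 35 + 14 = 49

49


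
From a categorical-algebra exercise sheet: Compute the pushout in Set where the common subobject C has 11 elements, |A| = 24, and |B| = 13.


The pushout A +_C B identifies the images of C in A and B.
|A +_C B| = |A| + |B| - |C| (for injections).
= 24 + 13 - 11 = 26

26


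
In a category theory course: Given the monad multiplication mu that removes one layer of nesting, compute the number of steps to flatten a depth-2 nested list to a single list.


Each application of mu: T^2 -> T removes one layer of nesting.
Starting at depth 2 (i.e., T^2(X)), we need to reach T(X).
Number of mu applications = 2 - 1 = 1

1


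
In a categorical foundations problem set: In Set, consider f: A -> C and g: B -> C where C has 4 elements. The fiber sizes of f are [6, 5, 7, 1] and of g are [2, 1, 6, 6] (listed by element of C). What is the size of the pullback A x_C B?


The pullback A x_C B consists of pairs (a, b) with f(a) = g(b).
For each element c in C, the fiber product has |f^-1(c)| * |g^-1(c)| elements.
Summing over C: 6 * 2 + 5 * 1 + 7 * 6 + 1 * 6
= 12 + 5 + 42 + 6 = 65

65


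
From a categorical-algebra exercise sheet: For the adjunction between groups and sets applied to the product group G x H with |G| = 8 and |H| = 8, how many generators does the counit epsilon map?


The counit epsilon_K: F(U(K)) -> K of the Free-Forgetful adjunction
maps |K| generators of F(U(K)) into K. For K = G x H (the product group),
|G x H| = |G| * |H|.
Total generators mapped = 8 * 8 = 64.

64


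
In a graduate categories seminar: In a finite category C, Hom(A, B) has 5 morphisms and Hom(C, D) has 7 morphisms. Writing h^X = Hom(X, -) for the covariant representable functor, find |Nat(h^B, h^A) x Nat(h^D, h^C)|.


By the Yoneda lemma, Nat(h^B, h^A) is isomorphic to Hom(A, B),
so |Nat(h^B, h^A)| = |Hom(A, B)| and |Nat(h^D, h^C)| = |Hom(C, D)|.
|Hom(A, B)| = 5, |Hom(C, D)| = 7.
|Nat(h^B, h^A) x Nat(h^D, h^C)| = 5 * 7 = 35

35


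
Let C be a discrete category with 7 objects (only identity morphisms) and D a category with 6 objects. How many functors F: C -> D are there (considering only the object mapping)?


A functor from a discrete category C to D is determined by
where each object maps. Each of the 7 objects of C can map
to any of the 6 objects of D independently.
Number of functors = 6^7 = 279936

279936


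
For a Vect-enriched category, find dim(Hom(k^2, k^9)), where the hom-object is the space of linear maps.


In Vect-enriched categories, Hom(k^n, k^m) is the space of m x n matrices.
dim(Hom(k^2, k^9)) = 9 * 2 = 18

18


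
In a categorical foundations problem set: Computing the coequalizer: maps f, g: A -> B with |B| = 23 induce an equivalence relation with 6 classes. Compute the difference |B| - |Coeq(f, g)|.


The coequalizer Coeq(f, g) = B / ~ has one element per equivalence class.
|B| = 23, |Coeq(f, g)| = 6.
|B| - |Coeq(f, g)| = 23 - 6 = 17.

17


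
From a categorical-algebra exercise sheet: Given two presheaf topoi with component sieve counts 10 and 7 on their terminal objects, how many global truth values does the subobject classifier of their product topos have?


In a product of presheaf topoi E_1 x E_2, the subobject classifier
is Omega = Omega_1 x Omega_2 (componentwise), so
|Omega(top)| = |Omega_1(top_1)| * |Omega_2(top_2)|.
= 10 * 7 = 70.

70


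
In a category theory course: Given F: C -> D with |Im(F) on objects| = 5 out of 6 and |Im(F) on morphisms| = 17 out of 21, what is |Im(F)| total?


The image of F consists of distinct objects and distinct morphisms.
|Im(F)| on objects = 5
|Im(F)| on morphisms = 17
Total image cardinality = 5 + 17 = 22

22


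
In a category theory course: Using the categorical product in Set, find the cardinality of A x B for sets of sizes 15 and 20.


In Set, the product A x B is the Cartesian product.
By the universal property, |A x B| = |A| * |B|.
|A x B| = 15 * 20 = 300

300


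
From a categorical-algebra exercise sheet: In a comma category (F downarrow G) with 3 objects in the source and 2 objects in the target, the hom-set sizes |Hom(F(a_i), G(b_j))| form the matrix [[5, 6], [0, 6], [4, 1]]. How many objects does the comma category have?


Objects of (F downarrow G) are triples (a, b, h: F(a)->G(b)).
The count equals the sum of all entries in the hom-matrix.
sum(row 0) = 11
sum(row 1) = 6
sum(row 2) = 5
Grand total = 22

22


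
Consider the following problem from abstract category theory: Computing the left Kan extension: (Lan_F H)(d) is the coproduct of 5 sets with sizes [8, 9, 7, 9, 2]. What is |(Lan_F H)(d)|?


Pointwise, the left Kan extension (Lan_F H)(d) is the colimit, indexed
by the comma category (F downarrow d), of H composed with the
projection (F downarrow d) -> C. Here that colimit is given
as a coproduct (disjoint union) of sets, so its cardinality is the
sum of the sizes of the summands.
Coproduct of sets with sizes: 8 + 9 + 7 + 9 + 2
= 35

35


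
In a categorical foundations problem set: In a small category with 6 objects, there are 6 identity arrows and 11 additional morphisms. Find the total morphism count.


Each object has an identity morphism, giving 6 identities.
Adding the 11 non-identity morphisms:
Total = 6 + 11 = 17

17


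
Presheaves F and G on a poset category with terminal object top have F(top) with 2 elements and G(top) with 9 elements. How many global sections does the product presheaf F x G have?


Global sections of a presheaf on a poset with terminal top satisfy
Gamma(H) ~ H(top). Presheaves admit pointwise products, so
(F x G)(top) = F(top) x G(top) (Cartesian product).
|Gamma(F x G)| = |F(top)| * |G(top)| = 2 * 9 = 18.

18


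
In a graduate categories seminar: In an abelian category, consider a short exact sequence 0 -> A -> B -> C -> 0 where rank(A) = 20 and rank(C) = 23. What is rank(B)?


For a short exact sequence 0 -> A -> B -> C -> 0,
rank is additive: rank(B) = rank(A) + rank(C).
rank(B) = 20 + 23 = 43

43


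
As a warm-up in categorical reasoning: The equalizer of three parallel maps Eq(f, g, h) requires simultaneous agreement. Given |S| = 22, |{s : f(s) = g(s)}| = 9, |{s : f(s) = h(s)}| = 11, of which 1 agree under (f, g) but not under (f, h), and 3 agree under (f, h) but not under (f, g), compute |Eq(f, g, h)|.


Eq(f, g, h) is the triple-agreement set: points in S where all three
maps take the same value. Using inclusion-exclusion on the pairwise data:
Pair (f, g) agrees on 9 points; pair (f, h) on 11 points.
Points agreeing under (f, g) but not (f, h) = 1; under (f, h) but not (f, g) = 3.
Triple-agreement = agreement-in-(f, g) minus points that agree under (f, g) but not (f, h):
|Eq(f, g, h)| = 9 - 1 = 8
(cross-check via (f, h): 11 - 3 = 8.)

8


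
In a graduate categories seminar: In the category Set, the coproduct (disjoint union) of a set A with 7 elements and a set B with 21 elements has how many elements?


In Set, the coproduct A + B is the disjoint union.
|A + B| = |A| + |B| = 7 + 21 = 28

28


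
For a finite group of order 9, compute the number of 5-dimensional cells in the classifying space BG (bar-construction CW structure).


In the bar-construction CW model of BG, the n-cells are indexed by
n-tuples [g_1|...|g_n] of non-identity elements of G (degenerate
simplices with some g_i = e do not contribute cells), so there are
(|G| - 1)^n n-cells.
For dim = 5 with |G| = 9:
cells = (9 - 1)^5 = 8^5 = 32768

32768


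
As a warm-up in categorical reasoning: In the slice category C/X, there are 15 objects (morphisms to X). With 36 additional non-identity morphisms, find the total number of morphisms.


In the slice category C/X, objects are morphisms to X.
Identity morphisms: 15 (one per object of C/X).
Non-identity morphisms: 36.
Total = 15 + 36 = 51

51


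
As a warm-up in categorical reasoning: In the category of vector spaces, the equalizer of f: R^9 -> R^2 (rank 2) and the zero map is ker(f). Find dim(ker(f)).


The equalizer of f and the zero map is ker(f).
By the rank-nullity theorem: dim(ker(f)) = dim(domain) - rank(f).
dim(ker(f)) = 9 - 2 = 7

7


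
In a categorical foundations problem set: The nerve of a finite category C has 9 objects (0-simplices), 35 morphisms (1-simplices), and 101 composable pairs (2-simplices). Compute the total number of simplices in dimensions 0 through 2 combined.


The 2-skeleton of the nerve N(C) consists of simplices in dimensions 0, 1, 2:
  |N(C)_0| = 9 (objects)
  |N(C)_1| = 35 (morphisms)
  |N(C)_2| = 101 (composable pairs)
Total = 9 + 35 + 101 = 145

145


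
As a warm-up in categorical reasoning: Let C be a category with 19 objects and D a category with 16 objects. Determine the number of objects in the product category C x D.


The product category C x D has objects that are pairs (c, d).
Number of pairs = |Ob(C)| * |Ob(D)| = 19 * 16 = 304

304


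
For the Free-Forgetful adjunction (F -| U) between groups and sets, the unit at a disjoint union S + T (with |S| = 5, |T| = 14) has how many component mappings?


The unit eta_X: X -> U(F(X)) of the Free-Forgetful adjunction
maps each element of X to a generator of F(X). For X = S + T (disjoint
union in Set), |S + T| = |S| + |T|.
Total mappings = 5 + 14 = 19.

19


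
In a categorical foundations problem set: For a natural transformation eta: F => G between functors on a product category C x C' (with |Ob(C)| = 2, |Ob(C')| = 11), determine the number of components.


A natural transformation eta: F => G assigns one component morphism per
object of the domain category.
The domain is the product category C x C', so
|Ob(C x C')| = |Ob(C)| * |Ob(C')| = 2 * 11 = 22.
Therefore eta has 22 component morphisms.

22


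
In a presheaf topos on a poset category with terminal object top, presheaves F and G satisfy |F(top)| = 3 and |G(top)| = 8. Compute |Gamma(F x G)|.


Global sections of a presheaf on a poset with terminal top satisfy
Gamma(H) ~ H(top). Presheaves admit pointwise products, so
(F x G)(top) = F(top) x G(top) (Cartesian product).
|Gamma(F x G)| = |F(top)| * |G(top)| = 3 * 8 = 24.

24


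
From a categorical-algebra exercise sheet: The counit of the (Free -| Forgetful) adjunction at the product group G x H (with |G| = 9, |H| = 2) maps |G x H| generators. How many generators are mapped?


The counit epsilon_K: F(U(K)) -> K of the Free-Forgetful adjunction
maps |K| generators of F(U(K)) into K. For K = G x H (the product group),
|G x H| = |G| * |H|.
Total generators mapped = 9 * 2 = 18.

18


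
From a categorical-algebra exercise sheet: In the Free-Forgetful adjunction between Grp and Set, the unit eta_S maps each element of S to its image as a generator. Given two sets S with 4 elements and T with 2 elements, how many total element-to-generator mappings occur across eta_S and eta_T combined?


The unit eta_X: X -> U(F(X)) of the Free-Forgetful adjunction
maps each element of X to a generator of F(X). For X = S + T (disjoint
union in Set), |S + T| = |S| + |T|.
Total mappings = 4 + 2 = 6.

6


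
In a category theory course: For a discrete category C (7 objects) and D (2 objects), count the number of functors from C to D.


A functor from a discrete category C to D is determined by
where each object maps. Each of the 7 objects of C can map
to any of the 2 objects of D independently.
Number of functors = 2^7 = 128

128


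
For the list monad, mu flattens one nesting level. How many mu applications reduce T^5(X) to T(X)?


Each application of mu: T^2 -> T removes one layer of nesting.
Starting at depth 5 (i.e., T^5(X)), we need to reach T(X).
Number of mu applications = 5 - 1 = 4

4


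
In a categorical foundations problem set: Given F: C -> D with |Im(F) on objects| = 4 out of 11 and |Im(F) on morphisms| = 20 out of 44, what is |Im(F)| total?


The image of F consists of distinct objects and distinct morphisms.
|Im(F)| on objects = 4
|Im(F)| on morphisms = 20
Total image cardinality = 4 + 20 = 24

24


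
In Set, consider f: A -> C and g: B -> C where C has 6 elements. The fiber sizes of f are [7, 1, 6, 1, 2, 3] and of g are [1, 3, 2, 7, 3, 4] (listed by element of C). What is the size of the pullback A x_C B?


The pullback A x_C B consists of pairs (a, b) with f(a) = g(b).
For each element c in C, the fiber product has |f^-1(c)| * |g^-1(c)| elements.
Summing over C: 7 * 1 + 1 * 3 + 6 * 2 + 1 * 7 + 2 * 3 + 3 * 4
= 7 + 3 + 12 + 7 + 6 + 12 = 47

47


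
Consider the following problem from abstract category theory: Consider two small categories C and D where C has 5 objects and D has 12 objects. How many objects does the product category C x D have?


The product category C x D has objects that are pairs (c, d).
Number of pairs = |Ob(C)| * |Ob(D)| = 5 * 12 = 60

60


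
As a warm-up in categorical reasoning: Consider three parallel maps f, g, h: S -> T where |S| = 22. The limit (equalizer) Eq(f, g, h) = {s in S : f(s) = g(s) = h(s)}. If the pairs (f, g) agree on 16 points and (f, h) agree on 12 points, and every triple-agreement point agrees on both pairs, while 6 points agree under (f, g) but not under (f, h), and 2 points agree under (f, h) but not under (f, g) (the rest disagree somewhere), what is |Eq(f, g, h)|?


Eq(f, g, h) is the triple-agreement set: points in S where all three
maps take the same value. Using inclusion-exclusion on the pairwise data:
Pair (f, g) agrees on 16 points; pair (f, h) on 12 points.
Points agreeing under (f, g) but not (f, h) = 6; under (f, h) but not (f, g) = 2.
Triple-agreement = agreement-in-(f, g) minus points that agree under (f, g) but not (f, h):
|Eq(f, g, h)| = 16 - 6 = 10
(cross-check via (f, h): 12 - 2 = 10.)

10


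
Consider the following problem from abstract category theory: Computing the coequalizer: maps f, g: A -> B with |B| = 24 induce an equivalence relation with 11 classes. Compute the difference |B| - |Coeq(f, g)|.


The coequalizer Coeq(f, g) = B / ~ has one element per equivalence class.
|B| = 24, |Coeq(f, g)| = 11.
|B| - |Coeq(f, g)| = 24 - 11 = 13.

13


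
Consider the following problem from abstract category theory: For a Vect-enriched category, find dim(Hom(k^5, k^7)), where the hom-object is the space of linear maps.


In Vect-enriched categories, Hom(k^n, k^m) is the space of m x n matrices.
dim(Hom(k^5, k^7)) = 7 * 5 = 35

35


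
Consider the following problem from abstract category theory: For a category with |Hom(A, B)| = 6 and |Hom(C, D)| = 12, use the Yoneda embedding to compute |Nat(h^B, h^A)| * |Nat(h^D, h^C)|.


By the Yoneda lemma, Nat(h^B, h^A) is isomorphic to Hom(A, B),
so |Nat(h^B, h^A)| = |Hom(A, B)| and |Nat(h^D, h^C)| = |Hom(C, D)|.
|Hom(A, B)| = 6, |Hom(C, D)| = 12.
|Nat(h^B, h^A) x Nat(h^D, h^C)| = 6 * 12 = 72

72


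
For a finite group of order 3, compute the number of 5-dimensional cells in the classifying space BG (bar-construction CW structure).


In the bar-construction CW model of BG, the n-cells are indexed by
n-tuples [g_1|...|g_n] of non-identity elements of G (degenerate
simplices with some g_i = e do not contribute cells), so there are
(|G| - 1)^n n-cells.
For dim = 5 with |G| = 3:
cells = (3 - 1)^5 = 2^5 = 32

32


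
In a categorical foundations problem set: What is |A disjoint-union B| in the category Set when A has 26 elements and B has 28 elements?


In Set, the coproduct A + B is the disjoint union.
|A + B| = |A| + |B| = 26 + 28 = 54

54


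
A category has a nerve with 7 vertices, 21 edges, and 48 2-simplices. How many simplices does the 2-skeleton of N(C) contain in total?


The 2-skeleton of the nerve N(C) consists of simplices in dimensions 0, 1, 2:
  |N(C)_0| = 7 (objects)
  |N(C)_1| = 21 (morphisms)
  |N(C)_2| = 48 (composable pairs)
Total = 7 + 21 + 48 = 76

76


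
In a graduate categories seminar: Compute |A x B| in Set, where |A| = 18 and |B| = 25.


In Set, the product A x B is the Cartesian product.
By the universal property, |A x B| = |A| * |B|.
|A x B| = 18 * 25 = 450

450


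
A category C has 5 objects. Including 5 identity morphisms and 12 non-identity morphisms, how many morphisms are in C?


Each object has an identity morphism, giving 5 identities.
Adding the 12 non-identity morphisms:
Total = 5 + 12 = 17

17


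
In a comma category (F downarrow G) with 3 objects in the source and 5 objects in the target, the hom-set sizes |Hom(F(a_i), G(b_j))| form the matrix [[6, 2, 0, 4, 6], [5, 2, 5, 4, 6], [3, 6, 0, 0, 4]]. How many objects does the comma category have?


Objects of (F downarrow G) are triples (a, b, h: F(a)->G(b)).
The count equals the sum of all entries in the hom-matrix.
sum(row 0) = 18
sum(row 1) = 22
sum(row 2) = 13
Grand total = 53

53


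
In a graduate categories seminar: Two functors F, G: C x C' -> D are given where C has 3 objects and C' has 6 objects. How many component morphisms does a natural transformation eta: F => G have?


A natural transformation eta: F => G assigns one component morphism per
object of the domain category.
The domain is the product category C x C', so
|Ob(C x C')| = |Ob(C)| * |Ob(C')| = 3 * 6 = 18.
Therefore eta has 18 component morphisms.

18


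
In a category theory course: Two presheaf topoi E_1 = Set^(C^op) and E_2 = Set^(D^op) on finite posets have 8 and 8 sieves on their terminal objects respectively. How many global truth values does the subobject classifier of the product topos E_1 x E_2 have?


In a product of presheaf topoi E_1 x E_2, the subobject classifier
is Omega = Omega_1 x Omega_2 (componentwise), so
|Omega(top)| = |Omega_1(top_1)| * |Omega_2(top_2)|.
= 8 * 8 = 64.

64


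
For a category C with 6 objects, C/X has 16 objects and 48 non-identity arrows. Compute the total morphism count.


In the slice category C/X, objects are morphisms to X.
Identity morphisms: 16 (one per object of C/X).
Non-identity morphisms: 48.
Total = 16 + 48 = 64

64


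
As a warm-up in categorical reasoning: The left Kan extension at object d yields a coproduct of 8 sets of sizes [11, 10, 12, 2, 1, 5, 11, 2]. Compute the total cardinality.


Pointwise, the left Kan extension (Lan_F H)(d) is the colimit, indexed
by the comma category (F downarrow d), of H composed with the
projection (F downarrow d) -> C. Here that colimit is given
as a coproduct (disjoint union) of sets, so its cardinality is the
sum of the sizes of the summands.
Coproduct of sets with sizes: 11 + 10 + 12 + 2 + 1 + 5 + 11 + 2
= 54

54


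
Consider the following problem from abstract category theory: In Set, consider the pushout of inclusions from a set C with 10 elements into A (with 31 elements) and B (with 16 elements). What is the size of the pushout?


The pushout A +_C B identifies the images of C in A and B.
|A +_C B| = |A| + |B| - |C| (for injections).
= 31 + 16 - 10 = 37

37


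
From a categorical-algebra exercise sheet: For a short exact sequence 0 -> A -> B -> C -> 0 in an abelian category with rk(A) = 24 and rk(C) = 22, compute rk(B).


For a short exact sequence 0 -> A -> B -> C -> 0,
rank is additive: rank(B) = rank(A) + rank(C).
rank(B) = 24 + 22 = 46

46


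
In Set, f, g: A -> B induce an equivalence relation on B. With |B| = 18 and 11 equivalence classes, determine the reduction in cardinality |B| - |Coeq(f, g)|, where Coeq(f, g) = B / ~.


The coequalizer Coeq(f, g) = B / ~ has one element per equivalence class.
|B| = 18, |Coeq(f, g)| = 11.
|B| - |Coeq(f, g)| = 18 - 11 = 7.

7


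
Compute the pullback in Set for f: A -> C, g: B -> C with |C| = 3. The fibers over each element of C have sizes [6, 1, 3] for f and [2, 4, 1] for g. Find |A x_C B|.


The pullback A x_C B consists of pairs (a, b) with f(a) = g(b).
For each element c in C, the fiber product has |f^-1(c)| * |g^-1(c)| elements.
Summing over C: 6 * 2 + 1 * 4 + 3 * 1
= 12 + 4 + 3 = 19

19


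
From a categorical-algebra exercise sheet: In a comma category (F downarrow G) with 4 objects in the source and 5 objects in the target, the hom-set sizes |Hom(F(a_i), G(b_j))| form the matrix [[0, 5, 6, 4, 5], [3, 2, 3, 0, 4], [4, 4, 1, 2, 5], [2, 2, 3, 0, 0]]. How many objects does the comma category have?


Objects of (F downarrow G) are triples (a, b, h: F(a)->G(b)).
The count equals the sum of all entries in the hom-matrix.
sum(row 0) = 20
sum(row 1) = 12
sum(row 2) = 16
sum(row 3) = 7
Grand total = 55

55


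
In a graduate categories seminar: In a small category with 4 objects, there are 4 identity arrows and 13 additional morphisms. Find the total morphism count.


Each object has an identity morphism, giving 4 identities.
Adding the 13 non-identity morphisms:
Total = 4 + 13 = 17

17


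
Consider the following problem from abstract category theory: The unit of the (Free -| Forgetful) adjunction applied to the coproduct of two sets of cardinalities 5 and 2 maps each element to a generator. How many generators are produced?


The unit eta_X: X -> U(F(X)) of the Free-Forgetful adjunction
maps each element of X to a generator of F(X). For X = S + T (disjoint
union in Set), |S + T| = |S| + |T|.
Total mappings = 5 + 2 = 7.

7


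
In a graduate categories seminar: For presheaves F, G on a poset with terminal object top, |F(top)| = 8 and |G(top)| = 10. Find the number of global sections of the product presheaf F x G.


Global sections of a presheaf on a poset with terminal top satisfy
Gamma(H) ~ H(top). Presheaves admit pointwise products, so
(F x G)(top) = F(top) x G(top) (Cartesian product).
|Gamma(F x G)| = |F(top)| * |G(top)| = 8 * 10 = 80.

80


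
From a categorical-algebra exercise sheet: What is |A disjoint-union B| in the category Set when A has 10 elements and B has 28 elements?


In Set, the coproduct A + B is the disjoint union.
|A + B| = |A| + |B| = 10 + 28 = 38

38


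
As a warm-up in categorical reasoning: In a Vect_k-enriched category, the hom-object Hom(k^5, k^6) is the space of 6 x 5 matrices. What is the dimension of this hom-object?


In Vect-enriched categories, Hom(k^n, k^m) is the space of m x n matrices.
dim(Hom(k^5, k^6)) = 6 * 5 = 30

30


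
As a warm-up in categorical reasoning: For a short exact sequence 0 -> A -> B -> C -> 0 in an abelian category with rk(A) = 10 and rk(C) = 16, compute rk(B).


For a short exact sequence 0 -> A -> B -> C -> 0,
rank is additive: rank(B) = rank(A) + rank(C).
rank(B) = 10 + 16 = 26

26


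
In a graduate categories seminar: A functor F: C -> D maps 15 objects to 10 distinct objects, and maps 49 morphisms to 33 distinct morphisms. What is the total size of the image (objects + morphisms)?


The image of F consists of distinct objects and distinct morphisms.
|Im(F)| on objects = 10
|Im(F)| on morphisms = 33
Total image cardinality = 10 + 33 = 43

43


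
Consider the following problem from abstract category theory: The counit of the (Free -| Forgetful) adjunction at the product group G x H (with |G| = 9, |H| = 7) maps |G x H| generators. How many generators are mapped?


The counit epsilon_K: F(U(K)) -> K of the Free-Forgetful adjunction
maps |K| generators of F(U(K)) into K. For K = G x H (the product group),
|G x H| = |G| * |H|.
Total generators mapped = 9 * 7 = 63.

63


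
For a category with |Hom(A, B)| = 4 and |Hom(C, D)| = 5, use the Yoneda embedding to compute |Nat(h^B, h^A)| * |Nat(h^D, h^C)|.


By the Yoneda lemma, Nat(h^B, h^A) is isomorphic to Hom(A, B),
so |Nat(h^B, h^A)| = |Hom(A, B)| and |Nat(h^D, h^C)| = |Hom(C, D)|.
|Hom(A, B)| = 4, |Hom(C, D)| = 5.
|Nat(h^B, h^A) x Nat(h^D, h^C)| = 4 * 5 = 20

20


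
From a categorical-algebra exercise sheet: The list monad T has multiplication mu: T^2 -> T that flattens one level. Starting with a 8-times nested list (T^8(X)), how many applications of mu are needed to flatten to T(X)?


Each application of mu: T^2 -> T removes one layer of nesting.
Starting at depth 8 (i.e., T^8(X)), we need to reach T(X).
Number of mu applications = 8 - 1 = 7

7


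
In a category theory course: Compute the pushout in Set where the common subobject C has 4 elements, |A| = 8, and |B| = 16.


The pushout A +_C B identifies the images of C in A and B.
|A +_C B| = |A| + |B| - |C| (for injections).
= 8 + 16 - 4 = 20

20


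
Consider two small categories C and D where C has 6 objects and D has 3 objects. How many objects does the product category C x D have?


The product category C x D has objects that are pairs (c, d).
Number of pairs = |Ob(C)| * |Ob(D)| = 6 * 3 = 18

18


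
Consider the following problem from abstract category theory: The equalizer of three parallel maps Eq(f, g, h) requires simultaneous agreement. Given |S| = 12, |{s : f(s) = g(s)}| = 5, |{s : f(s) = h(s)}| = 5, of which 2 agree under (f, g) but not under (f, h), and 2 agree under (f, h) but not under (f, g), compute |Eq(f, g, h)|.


Eq(f, g, h) is the triple-agreement set: points in S where all three
maps take the same value. Using inclusion-exclusion on the pairwise data:
Pair (f, g) agrees on 5 points; pair (f, h) on 5 points.
Points agreeing under (f, g) but not (f, h) = 2; under (f, h) but not (f, g) = 2.
Triple-agreement = agreement-in-(f, g) minus points that agree under (f, g) but not (f, h):
|Eq(f, g, h)| = 5 - 2 = 3
(cross-check via (f, h): 5 - 2 = 3.)

3


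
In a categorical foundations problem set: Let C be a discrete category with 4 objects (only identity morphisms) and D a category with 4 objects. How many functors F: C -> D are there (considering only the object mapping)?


A functor from a discrete category C to D is determined by
where each object maps. Each of the 4 objects of C can map
to any of the 4 objects of D independently.
Number of functors = 4^4 = 256

256


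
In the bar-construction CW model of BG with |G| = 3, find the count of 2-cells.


In the bar-construction CW model of BG, the n-cells are indexed by
n-tuples [g_1|...|g_n] of non-identity elements of G (degenerate
simplices with some g_i = e do not contribute cells), so there are
(|G| - 1)^n n-cells.
For dim = 2 with |G| = 3:
cells = (3 - 1)^2 = 2^2 = 4

4


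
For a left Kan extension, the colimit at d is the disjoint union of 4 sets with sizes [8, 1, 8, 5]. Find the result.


Pointwise, the left Kan extension (Lan_F H)(d) is the colimit, indexed
by the comma category (F downarrow d), of H composed with the
projection (F downarrow d) -> C. Here that colimit is given
as a coproduct (disjoint union) of sets, so its cardinality is the
sum of the sizes of the summands.
Coproduct of sets with sizes: 8 + 1 + 8 + 5
= 22

22


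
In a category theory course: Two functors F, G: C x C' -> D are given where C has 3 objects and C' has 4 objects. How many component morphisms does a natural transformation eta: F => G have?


A natural transformation eta: F => G assigns one component morphism per
object of the domain category.
The domain is the product category C x C', so
|Ob(C x C')| = |Ob(C)| * |Ob(C')| = 3 * 4 = 12.
Therefore eta has 12 component morphisms.

12


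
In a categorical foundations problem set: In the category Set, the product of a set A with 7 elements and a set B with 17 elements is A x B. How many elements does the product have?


In Set, the product A x B is the Cartesian product.
By the universal property, |A x B| = |A| * |B|.
|A x B| = 7 * 17 = 119

119


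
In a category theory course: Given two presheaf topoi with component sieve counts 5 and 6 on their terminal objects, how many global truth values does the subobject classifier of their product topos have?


In a product of presheaf topoi E_1 x E_2, the subobject classifier
is Omega = Omega_1 x Omega_2 (componentwise), so
|Omega(top)| = |Omega_1(top_1)| * |Omega_2(top_2)|.
= 5 * 6 = 30.

30


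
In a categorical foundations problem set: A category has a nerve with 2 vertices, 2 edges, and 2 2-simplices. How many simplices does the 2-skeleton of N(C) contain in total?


The 2-skeleton of the nerve N(C) consists of simplices in dimensions 0, 1, 2:
  |N(C)_0| = 2 (objects)
  |N(C)_1| = 2 (morphisms)
  |N(C)_2| = 2 (composable pairs)
Total = 2 + 2 + 2 = 6

6


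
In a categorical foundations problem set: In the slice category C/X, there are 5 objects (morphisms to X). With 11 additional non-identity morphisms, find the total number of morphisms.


In the slice category C/X, objects are morphisms to X.
Identity morphisms: 5 (one per object of C/X).
Non-identity morphisms: 11.
Total = 5 + 11 = 16

16


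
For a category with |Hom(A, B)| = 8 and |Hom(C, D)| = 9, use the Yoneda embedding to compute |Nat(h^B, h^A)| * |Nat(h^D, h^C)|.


By the Yoneda lemma, Nat(h^B, h^A) is isomorphic to Hom(A, B),
so |Nat(h^B, h^A)| = |Hom(A, B)| and |Nat(h^D, h^C)| = |Hom(C, D)|.
|Hom(A, B)| = 8, |Hom(C, D)| = 9.
|Nat(h^B, h^A) x Nat(h^D, h^C)| = 8 * 9 = 72

72


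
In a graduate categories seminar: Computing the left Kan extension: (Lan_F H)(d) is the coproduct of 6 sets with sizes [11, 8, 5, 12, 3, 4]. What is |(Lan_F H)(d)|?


Pointwise, the left Kan extension (Lan_F H)(d) is the colimit, indexed
by the comma category (F downarrow d), of H composed with the
projection (F downarrow d) -> C. Here that colimit is given
as a coproduct (disjoint union) of sets, so its cardinality is the
sum of the sizes of the summands.
Coproduct of sets with sizes: 11 + 8 + 5 + 12 + 3 + 4
= 43

43


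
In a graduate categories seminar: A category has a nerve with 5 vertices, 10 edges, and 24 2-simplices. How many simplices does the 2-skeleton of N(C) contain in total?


The 2-skeleton of the nerve N(C) consists of simplices in dimensions 0, 1, 2:
  |N(C)_0| = 5 (objects)
  |N(C)_1| = 10 (morphisms)
  |N(C)_2| = 24 (composable pairs)
Total = 5 + 10 + 24 = 39

39


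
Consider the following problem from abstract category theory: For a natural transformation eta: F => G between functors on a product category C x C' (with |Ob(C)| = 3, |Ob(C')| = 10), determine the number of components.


A natural transformation eta: F => G assigns one component morphism per
object of the domain category.
The domain is the product category C x C', so
|Ob(C x C')| = |Ob(C)| * |Ob(C')| = 3 * 10 = 30.
Therefore eta has 30 component morphisms.

30


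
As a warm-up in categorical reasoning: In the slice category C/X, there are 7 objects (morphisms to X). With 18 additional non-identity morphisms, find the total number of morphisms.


In the slice category C/X, objects are morphisms to X.
Identity morphisms: 7 (one per object of C/X).
Non-identity morphisms: 18.
Total = 7 + 18 = 25

25


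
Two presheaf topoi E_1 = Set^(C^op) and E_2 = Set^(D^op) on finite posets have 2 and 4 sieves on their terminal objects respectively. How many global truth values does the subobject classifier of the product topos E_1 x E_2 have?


In a product of presheaf topoi E_1 x E_2, the subobject classifier
is Omega = Omega_1 x Omega_2 (componentwise), so
|Omega(top)| = |Omega_1(top_1)| * |Omega_2(top_2)|.
= 2 * 4 = 8.

8


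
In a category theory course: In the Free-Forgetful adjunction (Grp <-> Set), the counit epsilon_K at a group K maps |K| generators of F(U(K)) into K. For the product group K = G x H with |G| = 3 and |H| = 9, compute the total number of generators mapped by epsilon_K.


The counit epsilon_K: F(U(K)) -> K of the Free-Forgetful adjunction
maps |K| generators of F(U(K)) into K. For K = G x H (the product group),
|G x H| = |G| * |H|.
Total generators mapped = 3 * 9 = 27.

27


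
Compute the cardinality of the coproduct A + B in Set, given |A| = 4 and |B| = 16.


In Set, the coproduct A + B is the disjoint union.
|A + B| = |A| + |B| = 4 + 16 = 20

20


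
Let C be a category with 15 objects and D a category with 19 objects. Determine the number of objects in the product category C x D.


The product category C x D has objects that are pairs (c, d).
Number of pairs = |Ob(C)| * |Ob(D)| = 15 * 19 = 285

285


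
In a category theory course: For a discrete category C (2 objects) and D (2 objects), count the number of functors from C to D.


A functor from a discrete category C to D is determined by
where each object maps. Each of the 2 objects of C can map
to any of the 2 objects of D independently.
Number of functors = 2^2 = 4

4


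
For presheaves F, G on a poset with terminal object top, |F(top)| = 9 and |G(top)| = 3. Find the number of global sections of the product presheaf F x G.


Global sections of a presheaf on a poset with terminal top satisfy
Gamma(H) ~ H(top). Presheaves admit pointwise products, so
(F x G)(top) = F(top) x G(top) (Cartesian product).
|Gamma(F x G)| = |F(top)| * |G(top)| = 9 * 3 = 27.

27


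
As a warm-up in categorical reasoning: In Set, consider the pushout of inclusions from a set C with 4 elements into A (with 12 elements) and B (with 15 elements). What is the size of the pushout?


The pushout A +_C B identifies the images of C in A and B.
|A +_C B| = |A| + |B| - |C| (for injections).
= 12 + 15 - 4 = 23

23


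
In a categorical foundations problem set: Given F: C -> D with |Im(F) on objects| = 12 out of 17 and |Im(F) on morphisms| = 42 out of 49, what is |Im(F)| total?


The image of F consists of distinct objects and distinct morphisms.
|Im(F)| on objects = 12
|Im(F)| on morphisms = 42
Total image cardinality = 12 + 42 = 54

54


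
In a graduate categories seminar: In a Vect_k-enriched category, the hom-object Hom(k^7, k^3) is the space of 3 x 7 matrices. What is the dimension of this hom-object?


In Vect-enriched categories, Hom(k^n, k^m) is the space of m x n matrices.
dim(Hom(k^7, k^3)) = 3 * 7 = 21

21


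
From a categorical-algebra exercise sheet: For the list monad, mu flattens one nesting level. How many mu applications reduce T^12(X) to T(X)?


Each application of mu: T^2 -> T removes one layer of nesting.
Starting at depth 12 (i.e., T^12(X)), we need to reach T(X).
Number of mu applications = 12 - 1 = 11

11


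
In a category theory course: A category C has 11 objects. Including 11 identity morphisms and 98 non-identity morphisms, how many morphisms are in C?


Each object has an identity morphism, giving 11 identities.
Adding the 98 non-identity morphisms:
Total = 11 + 98 = 109

109


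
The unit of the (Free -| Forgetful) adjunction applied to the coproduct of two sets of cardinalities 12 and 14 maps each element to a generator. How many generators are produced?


The unit eta_X: X -> U(F(X)) of the Free-Forgetful adjunction
maps each element of X to a generator of F(X). For X = S + T (disjoint
union in Set), |S + T| = |S| + |T|.
Total mappings = 12 + 14 = 26.

26


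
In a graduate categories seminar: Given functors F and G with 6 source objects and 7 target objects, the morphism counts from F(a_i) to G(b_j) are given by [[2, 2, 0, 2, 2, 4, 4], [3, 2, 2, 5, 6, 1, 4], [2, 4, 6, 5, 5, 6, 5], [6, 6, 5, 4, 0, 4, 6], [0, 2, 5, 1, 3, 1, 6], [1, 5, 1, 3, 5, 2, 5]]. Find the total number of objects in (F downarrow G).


Objects of (F downarrow G) are triples (a, b, h: F(a)->G(b)).
The count equals the sum of all entries in the hom-matrix.
sum(row 0) = 16
sum(row 1) = 23
sum(row 2) = 33
sum(row 3) = 31
sum(row 4) = 18
sum(row 5) = 22
Grand total = 143

143


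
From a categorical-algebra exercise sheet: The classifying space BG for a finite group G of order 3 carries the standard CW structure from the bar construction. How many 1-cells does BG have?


In the bar-construction CW model of BG, the n-cells are indexed by
n-tuples [g_1|...|g_n] of non-identity elements of G (degenerate
simplices with some g_i = e do not contribute cells), so there are
(|G| - 1)^n n-cells.
For dim = 1 with |G| = 3:
cells = (3 - 1)^1 = 2^1 = 2

2


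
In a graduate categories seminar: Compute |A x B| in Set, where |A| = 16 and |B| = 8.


In Set, the product A x B is the Cartesian product.
By the universal property, |A x B| = |A| * |B|.
|A x B| = 16 * 8 = 128

128


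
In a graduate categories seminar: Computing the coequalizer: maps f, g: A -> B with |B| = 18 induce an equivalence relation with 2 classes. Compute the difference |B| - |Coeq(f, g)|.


The coequalizer Coeq(f, g) = B / ~ has one element per equivalence class.
|B| = 18, |Coeq(f, g)| = 2.
|B| - |Coeq(f, g)| = 18 - 2 = 16.

16


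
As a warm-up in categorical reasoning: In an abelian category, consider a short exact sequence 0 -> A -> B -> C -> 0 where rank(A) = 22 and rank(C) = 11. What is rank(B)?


For a short exact sequence 0 -> A -> B -> C -> 0,
rank is additive: rank(B) = rank(A) + rank(C).
rank(B) = 22 + 11 = 33

33


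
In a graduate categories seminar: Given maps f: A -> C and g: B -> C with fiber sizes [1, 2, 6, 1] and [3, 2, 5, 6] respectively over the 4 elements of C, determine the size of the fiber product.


The pullback A x_C B consists of pairs (a, b) with f(a) = g(b).
For each element c in C, the fiber product has |f^-1(c)| * |g^-1(c)| elements.
Summing over C: 1 * 3 + 2 * 2 + 6 * 5 + 1 * 6
= 3 + 4 + 30 + 6 = 43

43


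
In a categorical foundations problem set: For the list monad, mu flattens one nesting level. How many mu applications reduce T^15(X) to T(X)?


Each application of mu: T^2 -> T removes one layer of nesting.
Starting at depth 15 (i.e., T^15(X)), we need to reach T(X).
Number of mu applications = 15 - 1 = 14

14
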